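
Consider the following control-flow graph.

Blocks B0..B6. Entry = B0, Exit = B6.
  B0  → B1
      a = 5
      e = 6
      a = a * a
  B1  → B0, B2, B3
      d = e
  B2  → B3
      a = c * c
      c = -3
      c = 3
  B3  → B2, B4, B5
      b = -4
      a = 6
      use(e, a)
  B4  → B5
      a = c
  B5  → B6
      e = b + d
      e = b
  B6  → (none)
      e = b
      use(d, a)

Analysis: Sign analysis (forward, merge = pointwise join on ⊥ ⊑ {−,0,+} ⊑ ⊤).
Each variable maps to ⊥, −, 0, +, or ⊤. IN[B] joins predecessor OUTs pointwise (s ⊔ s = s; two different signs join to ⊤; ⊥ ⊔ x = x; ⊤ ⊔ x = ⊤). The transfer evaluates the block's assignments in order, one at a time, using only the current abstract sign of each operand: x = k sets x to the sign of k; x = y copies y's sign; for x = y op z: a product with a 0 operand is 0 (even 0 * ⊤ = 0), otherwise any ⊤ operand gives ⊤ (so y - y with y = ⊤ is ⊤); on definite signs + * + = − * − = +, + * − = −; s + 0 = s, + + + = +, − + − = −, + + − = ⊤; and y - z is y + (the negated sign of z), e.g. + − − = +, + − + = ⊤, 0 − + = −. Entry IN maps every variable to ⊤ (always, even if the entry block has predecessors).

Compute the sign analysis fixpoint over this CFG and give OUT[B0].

Converged values:
  B0:   IN=(all ⊤)   OUT={a:+, e:+; rest ⊤}
  B1:   IN={a:+, e:+; rest ⊤}   OUT={a:+, d:+, e:+; rest ⊤}
  B2:   IN={a:+, d:+, e:+; rest ⊤}   OUT={c:+, d:+, e:+; rest ⊤}
  B3:   IN={d:+, e:+; rest ⊤}   OUT={a:+, b:-, d:+, e:+; rest ⊤}
  B4:   IN={a:+, b:-, d:+, e:+; rest ⊤}   OUT={b:-, d:+, e:+; rest ⊤}
  B5:   IN={b:-, d:+, e:+; rest ⊤}   OUT={b:-, d:+, e:-; rest ⊤}
  B6:   IN={b:-, d:+, e:-; rest ⊤}   OUT={b:-, d:+, e:-; rest ⊤}

Merge at B0 (entry node, so the boundary value (all ⊤) is joined with the incoming edge(s)): IN[B0] = (all ⊤) ⊔ OUT[B1] = {a: ⊤, b: ⊤, c: ⊤, d: ⊤, e: ⊤, f: ⊤}
Applying B0's transfer function to that IN value gives OUT[B0] (row B0 above).

Answer: {a: +, b: ⊤, c: ⊤, d: ⊤, e: +, f: ⊤}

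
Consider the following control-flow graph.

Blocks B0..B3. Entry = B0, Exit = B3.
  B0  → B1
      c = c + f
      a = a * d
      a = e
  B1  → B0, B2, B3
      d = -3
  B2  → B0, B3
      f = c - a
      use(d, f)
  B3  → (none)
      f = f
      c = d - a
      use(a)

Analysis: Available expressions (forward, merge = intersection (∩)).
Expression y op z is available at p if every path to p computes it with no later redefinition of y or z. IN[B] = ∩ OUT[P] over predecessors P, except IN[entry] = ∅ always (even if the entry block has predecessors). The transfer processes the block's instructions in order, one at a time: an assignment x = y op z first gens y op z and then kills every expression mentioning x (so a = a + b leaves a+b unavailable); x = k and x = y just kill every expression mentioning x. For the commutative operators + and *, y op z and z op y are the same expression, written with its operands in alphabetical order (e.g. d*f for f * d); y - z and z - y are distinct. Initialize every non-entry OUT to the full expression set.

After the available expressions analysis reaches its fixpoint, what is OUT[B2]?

Converged values:
  B0: | IN={} | OUT={}
  B1: | IN={} | OUT={}
  B2: | IN={} | OUT={c-a}
  B3: | IN={} | OUT={d-a}

Merge at B2: IN[B2] = OUT[B1] = {}
Applying B2's transfer function to that IN value gives OUT[B2] (row B2 above).

Answer: {c-a}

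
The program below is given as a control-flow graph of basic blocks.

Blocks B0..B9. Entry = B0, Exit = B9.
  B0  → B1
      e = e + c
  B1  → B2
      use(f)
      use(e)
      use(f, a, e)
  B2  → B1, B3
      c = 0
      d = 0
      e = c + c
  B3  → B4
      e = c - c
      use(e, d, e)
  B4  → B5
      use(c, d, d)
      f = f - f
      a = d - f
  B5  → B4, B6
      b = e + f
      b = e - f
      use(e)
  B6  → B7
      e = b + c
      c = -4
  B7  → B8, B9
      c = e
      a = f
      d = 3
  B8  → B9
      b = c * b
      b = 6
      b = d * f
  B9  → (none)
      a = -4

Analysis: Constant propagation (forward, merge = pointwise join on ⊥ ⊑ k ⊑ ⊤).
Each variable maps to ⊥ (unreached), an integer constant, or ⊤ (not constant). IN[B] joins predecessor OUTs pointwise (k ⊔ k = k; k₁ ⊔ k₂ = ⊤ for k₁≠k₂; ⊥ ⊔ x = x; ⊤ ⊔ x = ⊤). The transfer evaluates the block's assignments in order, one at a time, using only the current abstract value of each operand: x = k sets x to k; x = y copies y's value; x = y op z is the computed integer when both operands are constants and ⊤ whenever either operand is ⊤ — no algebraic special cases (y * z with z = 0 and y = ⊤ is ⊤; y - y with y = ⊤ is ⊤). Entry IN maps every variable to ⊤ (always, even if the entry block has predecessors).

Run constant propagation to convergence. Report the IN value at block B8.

Answer: {a: ⊤, b: ⊤, c: ⊤, d: 3, e: ⊤, f: ⊤}

Working:
Fixpoint table:
  B0: | IN=(all ⊤) | OUT=(all ⊤)
  B1: | IN=(all ⊤) | OUT=(all ⊤)
  B2: | IN=(all ⊤) | OUT={c:0, d:0, e:0; rest ⊤}
  B3: | IN={c:0, d:0, e:0; rest ⊤} | OUT={c:0, d:0, e:0; rest ⊤}
  B4: | IN={c:0, d:0, e:0; rest ⊤} | OUT={c:0, d:0, e:0; rest ⊤}
  B5: | IN={c:0, d:0, e:0; rest ⊤} | OUT={c:0, d:0, e:0; rest ⊤}
  B6: | IN={c:0, d:0, e:0; rest ⊤} | OUT={c:-4, d:0; rest ⊤}
  B7: | IN={c:-4, d:0; rest ⊤} | OUT={d:3; rest ⊤}
  B8: | IN={d:3; rest ⊤} | OUT={d:3; rest ⊤}
  B9: | IN={d:3; rest ⊤} | OUT={a:-4, d:3; rest ⊤}

Merge at B8: IN[B8] = OUT[B7] = {a: ⊤, b: ⊤, c: ⊤, d: 3, e: ⊤, f: ⊤}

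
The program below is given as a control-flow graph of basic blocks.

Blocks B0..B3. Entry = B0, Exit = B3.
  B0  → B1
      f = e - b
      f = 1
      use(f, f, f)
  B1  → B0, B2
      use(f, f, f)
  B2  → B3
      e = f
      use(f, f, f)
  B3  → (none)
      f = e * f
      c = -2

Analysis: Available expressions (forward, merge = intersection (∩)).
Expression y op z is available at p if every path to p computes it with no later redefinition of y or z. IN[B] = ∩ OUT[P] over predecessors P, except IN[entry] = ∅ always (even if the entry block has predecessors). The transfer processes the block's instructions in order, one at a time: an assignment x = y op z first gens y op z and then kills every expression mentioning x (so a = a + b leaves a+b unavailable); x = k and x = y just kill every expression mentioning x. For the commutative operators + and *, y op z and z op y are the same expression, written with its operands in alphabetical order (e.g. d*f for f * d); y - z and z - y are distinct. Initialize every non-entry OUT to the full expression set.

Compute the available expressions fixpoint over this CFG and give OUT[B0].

Per-block solution:
  B0:   IN={}   OUT={e-b}
  B1:   IN={e-b}   OUT={e-b}
  B2:   IN={e-b}   OUT={}
  B3:   IN={}   OUT={}

Merge at B0 (entry node, so the boundary value {} is joined with the incoming edge(s)): IN[B0] = {} ∩ OUT[B1] = {}
Applying B0's transfer function to that IN value gives OUT[B0] (row B0 above).

Answer: {e-b}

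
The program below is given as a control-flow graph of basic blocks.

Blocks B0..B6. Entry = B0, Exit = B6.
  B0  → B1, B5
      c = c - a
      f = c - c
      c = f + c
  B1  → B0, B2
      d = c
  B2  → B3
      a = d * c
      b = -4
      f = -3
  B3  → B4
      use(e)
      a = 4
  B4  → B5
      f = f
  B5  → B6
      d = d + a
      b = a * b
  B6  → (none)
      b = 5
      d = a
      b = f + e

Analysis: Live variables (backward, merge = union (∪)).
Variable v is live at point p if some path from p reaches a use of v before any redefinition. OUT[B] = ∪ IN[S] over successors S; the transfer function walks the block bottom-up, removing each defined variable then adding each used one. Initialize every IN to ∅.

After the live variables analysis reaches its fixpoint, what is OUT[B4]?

Fixpoint table:
  B0:   IN={a, b, c, d, e}   OUT={a, b, c, d, e, f}
  B1:   IN={a, b, c, e}   OUT={a, b, c, d, e}
  B2:   IN={c, d, e}   OUT={b, d, e, f}
  B3:   IN={b, d, e, f}   OUT={a, b, d, e, f}
  B4:   IN={a, b, d, e, f}   OUT={a, b, d, e, f}
  B5:   IN={a, b, d, e, f}   OUT={a, e, f}
  B6:   IN={a, e, f}   OUT={}

Merge at B4: OUT[B4] = IN[B5] = {a, b, d, e, f}

Answer: {a, b, d, e, f}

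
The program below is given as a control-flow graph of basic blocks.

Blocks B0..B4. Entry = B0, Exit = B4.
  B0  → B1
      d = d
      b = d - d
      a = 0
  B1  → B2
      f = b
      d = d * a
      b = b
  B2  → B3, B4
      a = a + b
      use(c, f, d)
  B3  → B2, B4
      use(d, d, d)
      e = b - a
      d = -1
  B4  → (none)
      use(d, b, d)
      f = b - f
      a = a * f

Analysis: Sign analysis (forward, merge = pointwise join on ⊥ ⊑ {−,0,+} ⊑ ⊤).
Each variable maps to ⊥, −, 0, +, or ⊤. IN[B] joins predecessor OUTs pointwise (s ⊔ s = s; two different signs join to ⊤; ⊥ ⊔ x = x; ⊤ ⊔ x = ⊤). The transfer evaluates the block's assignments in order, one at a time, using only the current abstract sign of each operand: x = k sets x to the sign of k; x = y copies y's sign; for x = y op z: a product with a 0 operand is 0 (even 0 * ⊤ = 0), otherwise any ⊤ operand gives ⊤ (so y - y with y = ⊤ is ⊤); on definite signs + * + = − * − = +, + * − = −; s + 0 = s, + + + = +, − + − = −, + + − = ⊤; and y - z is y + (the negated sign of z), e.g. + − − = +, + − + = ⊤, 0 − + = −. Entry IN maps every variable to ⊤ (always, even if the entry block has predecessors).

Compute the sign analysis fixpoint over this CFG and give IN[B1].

Fixpoint table:
  B0:   IN=(all ⊤)   OUT={a:0; rest ⊤}
  B1:   IN={a:0; rest ⊤}   OUT={a:0, d:0; rest ⊤}
  B2:   IN=(all ⊤)   OUT=(all ⊤)
  B3:   IN=(all ⊤)   OUT={d:-; rest ⊤}
  B4:   IN=(all ⊤)   OUT=(all ⊤)

Merge at B1: IN[B1] = OUT[B0] = {a: 0, b: ⊤, c: ⊤, d: ⊤, e: ⊤, f: ⊤}

Answer: {a: 0, b: ⊤, c: ⊤, d: ⊤, e: ⊤, f: ⊤}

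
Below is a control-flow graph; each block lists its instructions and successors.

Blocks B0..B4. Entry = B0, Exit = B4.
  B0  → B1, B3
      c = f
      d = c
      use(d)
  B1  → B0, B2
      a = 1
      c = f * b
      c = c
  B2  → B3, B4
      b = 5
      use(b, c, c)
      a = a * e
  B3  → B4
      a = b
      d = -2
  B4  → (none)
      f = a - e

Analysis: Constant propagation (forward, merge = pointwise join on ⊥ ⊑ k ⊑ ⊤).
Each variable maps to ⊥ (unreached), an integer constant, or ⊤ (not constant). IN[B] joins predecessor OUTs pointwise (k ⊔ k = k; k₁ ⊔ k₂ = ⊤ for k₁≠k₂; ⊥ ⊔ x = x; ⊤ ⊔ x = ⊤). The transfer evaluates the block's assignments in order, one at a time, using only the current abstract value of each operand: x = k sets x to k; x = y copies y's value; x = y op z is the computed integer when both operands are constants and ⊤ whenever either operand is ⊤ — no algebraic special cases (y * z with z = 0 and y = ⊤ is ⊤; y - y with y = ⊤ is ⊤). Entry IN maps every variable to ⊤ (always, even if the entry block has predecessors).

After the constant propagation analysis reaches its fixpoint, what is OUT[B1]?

Answer: {a: 1, b: ⊤, c: ⊤, d: ⊤, e: ⊤, f: ⊤}

Trace:
Fixpoint table:
  B0:  IN=(all ⊤)  OUT=(all ⊤)
  B1:  IN=(all ⊤)  OUT={a:1; rest ⊤}
  B2:  IN={a:1; rest ⊤}  OUT={b:5; rest ⊤}
  B3:  IN=(all ⊤)  OUT={d:-2; rest ⊤}
  B4:  IN=(all ⊤)  OUT=(all ⊤)

Merge at B1: IN[B1] = OUT[B0] = {a: ⊤, b: ⊤, c: ⊤, d: ⊤, e: ⊤, f: ⊤}
Applying B1's transfer function to that IN value gives OUT[B1] (row B1 above).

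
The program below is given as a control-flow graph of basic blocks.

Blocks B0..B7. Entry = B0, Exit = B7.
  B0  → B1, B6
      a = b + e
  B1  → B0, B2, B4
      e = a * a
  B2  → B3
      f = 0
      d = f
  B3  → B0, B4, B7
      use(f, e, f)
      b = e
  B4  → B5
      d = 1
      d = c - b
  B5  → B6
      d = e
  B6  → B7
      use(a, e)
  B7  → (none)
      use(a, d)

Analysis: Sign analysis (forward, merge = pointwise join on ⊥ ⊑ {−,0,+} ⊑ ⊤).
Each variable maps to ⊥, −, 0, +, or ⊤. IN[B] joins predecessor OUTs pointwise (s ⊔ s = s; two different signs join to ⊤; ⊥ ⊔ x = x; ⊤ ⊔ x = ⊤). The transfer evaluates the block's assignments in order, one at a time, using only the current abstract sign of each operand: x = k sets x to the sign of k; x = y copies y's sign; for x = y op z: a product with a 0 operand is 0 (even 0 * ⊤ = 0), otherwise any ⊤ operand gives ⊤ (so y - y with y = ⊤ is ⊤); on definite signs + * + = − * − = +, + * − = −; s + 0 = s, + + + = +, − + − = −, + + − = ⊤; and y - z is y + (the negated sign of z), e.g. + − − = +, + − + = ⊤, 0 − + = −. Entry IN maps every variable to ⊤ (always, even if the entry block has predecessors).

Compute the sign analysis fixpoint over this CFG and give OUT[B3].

Per-block solution:
  B0:   IN=(all ⊤)   OUT=(all ⊤)
  B1:   IN=(all ⊤)   OUT=(all ⊤)
  B2:   IN=(all ⊤)   OUT={d:0, f:0; rest ⊤}
  B3:   IN={d:0, f:0; rest ⊤}   OUT={d:0, f:0; rest ⊤}
  B4:   IN=(all ⊤)   OUT=(all ⊤)
  B5:   IN=(all ⊤)   OUT=(all ⊤)
  B6:   IN=(all ⊤)   OUT=(all ⊤)
  B7:   IN=(all ⊤)   OUT=(all ⊤)

Merge at B3: IN[B3] = OUT[B2] = {a: ⊤, b: ⊤, c: ⊤, d: 0, e: ⊤, f: 0}
Applying B3's transfer function to that IN value gives OUT[B3] (row B3 above).

Answer: {a: ⊤, b: ⊤, c: ⊤, d: 0, e: ⊤, f: 0}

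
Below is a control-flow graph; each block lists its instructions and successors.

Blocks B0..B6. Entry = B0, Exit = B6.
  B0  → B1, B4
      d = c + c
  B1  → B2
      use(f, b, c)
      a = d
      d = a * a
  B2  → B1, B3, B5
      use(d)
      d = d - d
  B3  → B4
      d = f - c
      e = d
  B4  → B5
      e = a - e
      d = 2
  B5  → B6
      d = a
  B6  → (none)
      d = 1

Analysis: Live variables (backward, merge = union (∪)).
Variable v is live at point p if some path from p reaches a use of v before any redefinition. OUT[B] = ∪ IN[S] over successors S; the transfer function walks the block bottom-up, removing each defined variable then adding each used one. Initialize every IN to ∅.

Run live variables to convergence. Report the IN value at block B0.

Fixpoint table:
  B0:  IN={a, b, c, e, f}  OUT={a, b, c, d, e, f}
  B1:  IN={b, c, d, f}  OUT={a, b, c, d, f}
  B2:  IN={a, b, c, d, f}  OUT={a, b, c, d, f}
  B3:  IN={a, c, f}  OUT={a, e}
  B4:  IN={a, e}  OUT={a}
  B5:  IN={a}  OUT={}
  B6:  IN={}  OUT={}

Merge at B0: OUT[B0] = IN[B1] ⊔ IN[B4] = {a, b, c, d, e, f}
Applying B0's transfer function to that OUT value gives IN[B0] (row B0 above).

Answer: {a, b, c, e, f}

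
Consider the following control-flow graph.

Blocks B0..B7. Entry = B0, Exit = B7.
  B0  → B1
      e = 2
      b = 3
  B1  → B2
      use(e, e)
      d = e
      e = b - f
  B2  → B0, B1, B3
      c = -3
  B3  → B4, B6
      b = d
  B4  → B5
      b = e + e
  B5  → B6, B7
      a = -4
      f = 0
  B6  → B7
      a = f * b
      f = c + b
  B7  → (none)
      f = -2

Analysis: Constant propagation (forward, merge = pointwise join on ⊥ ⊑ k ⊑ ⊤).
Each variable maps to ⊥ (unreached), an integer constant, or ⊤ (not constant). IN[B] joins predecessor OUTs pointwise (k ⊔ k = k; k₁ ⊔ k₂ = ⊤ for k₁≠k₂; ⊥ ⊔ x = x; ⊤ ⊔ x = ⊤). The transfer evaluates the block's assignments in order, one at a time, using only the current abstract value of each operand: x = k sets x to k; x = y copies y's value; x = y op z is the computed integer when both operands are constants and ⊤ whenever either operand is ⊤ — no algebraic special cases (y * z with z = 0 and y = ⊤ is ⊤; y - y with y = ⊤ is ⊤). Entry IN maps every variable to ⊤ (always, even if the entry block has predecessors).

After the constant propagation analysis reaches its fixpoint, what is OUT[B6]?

Answer: {a: ⊤, b: ⊤, c: -3, d: ⊤, e: ⊤, f: ⊤}

Trace:
Converged values:
  B0:   IN=(all ⊤)   OUT={b:3, e:2; rest ⊤}
  B1:   IN={b:3; rest ⊤}   OUT={b:3; rest ⊤}
  B2:   IN={b:3; rest ⊤}   OUT={b:3, c:-3; rest ⊤}
  B3:   IN={b:3, c:-3; rest ⊤}   OUT={c:-3; rest ⊤}
  B4:   IN={c:-3; rest ⊤}   OUT={c:-3; rest ⊤}
  B5:   IN={c:-3; rest ⊤}   OUT={a:-4, c:-3, f:0; rest ⊤}
  B6:   IN={c:-3; rest ⊤}   OUT={c:-3; rest ⊤}
  B7:   IN={c:-3; rest ⊤}   OUT={c:-3, f:-2; rest ⊤}

Merge at B6: IN[B6] = OUT[B3] ⊔ OUT[B5] = {a: ⊤, b: ⊤, c: -3, d: ⊤, e: ⊤, f: ⊤}
Applying B6's transfer function to that IN value gives OUT[B6] (row B6 above).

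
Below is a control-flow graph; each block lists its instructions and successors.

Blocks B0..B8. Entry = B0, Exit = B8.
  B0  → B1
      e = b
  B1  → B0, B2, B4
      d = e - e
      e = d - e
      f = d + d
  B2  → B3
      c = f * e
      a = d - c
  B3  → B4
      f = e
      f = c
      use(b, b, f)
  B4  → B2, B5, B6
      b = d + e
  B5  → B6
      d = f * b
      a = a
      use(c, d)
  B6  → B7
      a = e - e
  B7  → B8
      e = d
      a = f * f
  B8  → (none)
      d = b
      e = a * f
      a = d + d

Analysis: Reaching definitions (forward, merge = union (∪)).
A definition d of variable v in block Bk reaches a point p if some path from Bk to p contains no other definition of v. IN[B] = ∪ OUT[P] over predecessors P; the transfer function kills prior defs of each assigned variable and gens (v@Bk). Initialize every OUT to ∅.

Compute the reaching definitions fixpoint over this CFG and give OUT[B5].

Converged values:
  B0: | IN={d@B1, e@B1, f@B1} | OUT={d@B1, e@B0, f@B1}
  B1: | IN={d@B1, e@B0, f@B1} | OUT={d@B1, e@B1, f@B1}
  B2: | IN={a@B2, b@B4, c@B2, d@B1, e@B1, f@B1, f@B3} | OUT={a@B2, b@B4, c@B2, d@B1, e@B1, f@B1, f@B3}
  B3: | IN={a@B2, b@B4, c@B2, d@B1, e@B1, f@B1, f@B3} | OUT={a@B2, b@B4, c@B2, d@B1, e@B1, f@B3}
  B4: | IN={a@B2, b@B4, c@B2, d@B1, e@B1, f@B1, f@B3} | OUT={a@B2, b@B4, c@B2, d@B1, e@B1, f@B1, f@B3}
  B5: | IN={a@B2, b@B4, c@B2, d@B1, e@B1, f@B1, f@B3} | OUT={a@B5, b@B4, c@B2, d@B5, e@B1, f@B1, f@B3}
  B6: | IN={a@B2, a@B5, b@B4, c@B2, d@B1, d@B5, e@B1, f@B1, f@B3} | OUT={a@B6, b@B4, c@B2, d@B1, d@B5, e@B1, f@B1, f@B3}
  B7: | IN={a@B6, b@B4, c@B2, d@B1, d@B5, e@B1, f@B1, f@B3} | OUT={a@B7, b@B4, c@B2, d@B1, d@B5, e@B7, f@B1, f@B3}
  B8: | IN={a@B7, b@B4, c@B2, d@B1, d@B5, e@B7, f@B1, f@B3} | OUT={a@B8, b@B4, c@B2, d@B8, e@B8, f@B1, f@B3}

Merge at B5: IN[B5] = OUT[B4] = {a@B2, b@B4, c@B2, d@B1, e@B1, f@B1, f@B3}
Applying B5's transfer function to that IN value gives OUT[B5] (row B5 above).

Answer: {a@B5, b@B4, c@B2, d@B5, e@B1, f@B1, f@B3}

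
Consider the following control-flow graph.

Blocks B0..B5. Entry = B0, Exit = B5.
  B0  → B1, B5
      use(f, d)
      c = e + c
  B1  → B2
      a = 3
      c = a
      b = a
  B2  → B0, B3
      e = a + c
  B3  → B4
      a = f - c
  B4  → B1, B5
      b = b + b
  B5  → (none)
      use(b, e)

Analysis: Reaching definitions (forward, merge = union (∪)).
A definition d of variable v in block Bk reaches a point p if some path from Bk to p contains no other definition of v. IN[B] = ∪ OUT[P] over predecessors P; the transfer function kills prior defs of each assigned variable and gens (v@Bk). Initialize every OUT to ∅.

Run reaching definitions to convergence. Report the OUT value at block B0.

Answer: {a@B1, b@B1, c@B0, e@B2}

Trace:
Fixpoint table:
  B0: | IN={a@B1, b@B1, c@B1, e@B2} | OUT={a@B1, b@B1, c@B0, e@B2}
  B1: | IN={a@B1, a@B3, b@B1, b@B4, c@B0, c@B1, e@B2} | OUT={a@B1, b@B1, c@B1, e@B2}
  B2: | IN={a@B1, b@B1, c@B1, e@B2} | OUT={a@B1, b@B1, c@B1, e@B2}
  B3: | IN={a@B1, b@B1, c@B1, e@B2} | OUT={a@B3, b@B1, c@B1, e@B2}
  B4: | IN={a@B3, b@B1, c@B1, e@B2} | OUT={a@B3, b@B4, c@B1, e@B2}
  B5: | IN={a@B1, a@B3, b@B1, b@B4, c@B0, c@B1, e@B2} | OUT={a@B1, a@B3, b@B1, b@B4, c@B0, c@B1, e@B2}

Merge at B0 (entry node, so the boundary value {} is joined with the incoming edge(s)): IN[B0] = {} ⊔ OUT[B2] = {a@B1, b@B1, c@B1, e@B2}
Applying B0's transfer function to that IN value gives OUT[B0] (row B0 above).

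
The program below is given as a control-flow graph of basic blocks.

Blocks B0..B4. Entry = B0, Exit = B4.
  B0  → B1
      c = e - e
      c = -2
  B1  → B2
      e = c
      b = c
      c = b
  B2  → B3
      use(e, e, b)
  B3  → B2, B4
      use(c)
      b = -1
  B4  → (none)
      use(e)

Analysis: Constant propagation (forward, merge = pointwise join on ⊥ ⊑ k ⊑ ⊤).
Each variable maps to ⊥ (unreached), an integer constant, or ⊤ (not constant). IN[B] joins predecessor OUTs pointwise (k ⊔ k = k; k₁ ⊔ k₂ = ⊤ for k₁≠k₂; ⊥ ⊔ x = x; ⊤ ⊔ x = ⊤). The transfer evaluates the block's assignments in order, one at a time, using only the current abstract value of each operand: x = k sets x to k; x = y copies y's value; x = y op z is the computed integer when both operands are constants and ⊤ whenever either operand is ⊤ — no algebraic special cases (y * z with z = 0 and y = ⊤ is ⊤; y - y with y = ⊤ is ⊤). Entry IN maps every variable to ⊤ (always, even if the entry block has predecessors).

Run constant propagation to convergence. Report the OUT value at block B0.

Answer: {a: ⊤, b: ⊤, c: -2, d: ⊤, e: ⊤, f: ⊤}

Trace:
Fixpoint table:
  B0: | IN=(all ⊤) | OUT={c:-2; rest ⊤}
  B1: | IN={c:-2; rest ⊤} | OUT={b:-2, c:-2, e:-2; rest ⊤}
  B2: | IN={c:-2, e:-2; rest ⊤} | OUT={c:-2, e:-2; rest ⊤}
  B3: | IN={c:-2, e:-2; rest ⊤} | OUT={b:-1, c:-2, e:-2; rest ⊤}
  B4: | IN={b:-1, c:-2, e:-2; rest ⊤} | OUT={b:-1, c:-2, e:-2; rest ⊤}

B0 is the boundary node: IN[B0] = {a: ⊤, b: ⊤, c: ⊤, d: ⊤, e: ⊤, f: ⊤}
Applying B0's transfer function to that IN value gives OUT[B0] (row B0 above).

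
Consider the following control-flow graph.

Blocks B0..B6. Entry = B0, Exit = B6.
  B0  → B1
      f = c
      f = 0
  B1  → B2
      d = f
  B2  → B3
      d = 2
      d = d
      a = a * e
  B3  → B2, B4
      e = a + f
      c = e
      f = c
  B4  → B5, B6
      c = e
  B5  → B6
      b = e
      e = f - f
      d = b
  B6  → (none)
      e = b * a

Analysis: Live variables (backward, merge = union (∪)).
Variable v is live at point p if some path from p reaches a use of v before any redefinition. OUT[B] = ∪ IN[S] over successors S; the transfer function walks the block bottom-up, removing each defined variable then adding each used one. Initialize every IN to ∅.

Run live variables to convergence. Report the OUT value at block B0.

Answer: {a, b, e, f}

Working:
Per-block solution:
  B0:   IN={a, b, c, e}   OUT={a, b, e, f}
  B1:   IN={a, b, e, f}   OUT={a, b, e, f}
  B2:   IN={a, b, e, f}   OUT={a, b, f}
  B3:   IN={a, b, f}   OUT={a, b, e, f}
  B4:   IN={a, b, e, f}   OUT={a, b, e, f}
  B5:   IN={a, e, f}   OUT={a, b}
  B6:   IN={a, b}   OUT={}

Merge at B0: OUT[B0] = IN[B1] = {a, b, e, f}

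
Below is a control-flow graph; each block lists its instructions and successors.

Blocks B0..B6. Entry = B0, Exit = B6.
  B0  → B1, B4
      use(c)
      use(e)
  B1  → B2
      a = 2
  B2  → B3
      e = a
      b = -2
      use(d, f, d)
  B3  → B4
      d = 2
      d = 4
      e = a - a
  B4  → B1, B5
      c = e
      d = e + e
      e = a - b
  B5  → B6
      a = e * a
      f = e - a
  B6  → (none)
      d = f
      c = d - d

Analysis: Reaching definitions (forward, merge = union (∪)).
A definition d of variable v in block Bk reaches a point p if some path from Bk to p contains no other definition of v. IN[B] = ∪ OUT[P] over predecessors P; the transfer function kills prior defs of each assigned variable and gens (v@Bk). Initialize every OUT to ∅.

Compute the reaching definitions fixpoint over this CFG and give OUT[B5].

Answer: {a@B5, b@B2, c@B4, d@B4, e@B4, f@B5}

Derivation:
Fixpoint table:
  B0:   IN={}   OUT={}
  B1:   IN={a@B1, b@B2, c@B4, d@B4, e@B4}   OUT={a@B1, b@B2, c@B4, d@B4, e@B4}
  B2:   IN={a@B1, b@B2, c@B4, d@B4, e@B4}   OUT={a@B1, b@B2, c@B4, d@B4, e@B2}
  B3:   IN={a@B1, b@B2, c@B4, d@B4, e@B2}   OUT={a@B1, b@B2, c@B4, d@B3, e@B3}
  B4:   IN={a@B1, b@B2, c@B4, d@B3, e@B3}   OUT={a@B1, b@B2, c@B4, d@B4, e@B4}
  B5:   IN={a@B1, b@B2, c@B4, d@B4, e@B4}   OUT={a@B5, b@B2, c@B4, d@B4, e@B4, f@B5}
  B6:   IN={a@B5, b@B2, c@B4, d@B4, e@B4, f@B5}   OUT={a@B5, b@B2, c@B6, d@B6, e@B4, f@B5}

Merge at B5: IN[B5] = OUT[B4] = {a@B1, b@B2, c@B4, d@B4, e@B4}
Applying B5's transfer function to that IN value gives OUT[B5] (row B5 above).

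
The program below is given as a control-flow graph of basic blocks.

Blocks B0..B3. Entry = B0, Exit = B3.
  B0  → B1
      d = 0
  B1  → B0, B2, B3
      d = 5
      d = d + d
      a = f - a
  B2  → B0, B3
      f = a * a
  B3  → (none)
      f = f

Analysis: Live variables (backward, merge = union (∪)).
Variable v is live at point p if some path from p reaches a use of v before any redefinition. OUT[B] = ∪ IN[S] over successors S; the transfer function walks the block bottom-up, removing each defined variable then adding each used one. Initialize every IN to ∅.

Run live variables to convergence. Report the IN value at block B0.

Answer: {a, f}

Derivation:
Converged values:
  B0:   IN={a, f}   OUT={a, f}
  B1:   IN={a, f}   OUT={a, f}
  B2:   IN={a}   OUT={a, f}
  B3:   IN={f}   OUT={}

Merge at B0: OUT[B0] = IN[B1] = {a, f}
Applying B0's transfer function to that OUT value gives IN[B0] (row B0 above).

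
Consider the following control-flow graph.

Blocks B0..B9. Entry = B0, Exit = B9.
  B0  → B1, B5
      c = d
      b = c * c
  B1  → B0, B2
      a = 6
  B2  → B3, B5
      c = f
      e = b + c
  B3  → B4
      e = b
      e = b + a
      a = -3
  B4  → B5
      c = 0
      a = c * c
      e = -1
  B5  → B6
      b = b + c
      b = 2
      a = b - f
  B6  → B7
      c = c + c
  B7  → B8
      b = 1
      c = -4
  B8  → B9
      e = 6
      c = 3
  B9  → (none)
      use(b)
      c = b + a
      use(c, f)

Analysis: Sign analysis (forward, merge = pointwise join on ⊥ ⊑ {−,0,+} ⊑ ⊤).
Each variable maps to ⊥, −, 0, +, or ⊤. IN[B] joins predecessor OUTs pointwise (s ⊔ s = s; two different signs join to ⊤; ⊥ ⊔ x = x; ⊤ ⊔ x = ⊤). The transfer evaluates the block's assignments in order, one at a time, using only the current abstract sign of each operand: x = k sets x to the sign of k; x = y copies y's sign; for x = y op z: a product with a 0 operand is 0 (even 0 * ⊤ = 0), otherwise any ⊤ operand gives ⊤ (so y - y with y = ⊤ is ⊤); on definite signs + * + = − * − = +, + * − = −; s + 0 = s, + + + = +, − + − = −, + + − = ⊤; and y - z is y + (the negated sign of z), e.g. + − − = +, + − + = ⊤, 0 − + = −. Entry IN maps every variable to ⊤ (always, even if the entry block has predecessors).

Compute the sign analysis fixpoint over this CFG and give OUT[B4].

Fixpoint table:
  B0:  IN=(all ⊤)  OUT=(all ⊤)
  B1:  IN=(all ⊤)  OUT={a:+; rest ⊤}
  B2:  IN={a:+; rest ⊤}  OUT={a:+; rest ⊤}
  B3:  IN={a:+; rest ⊤}  OUT={a:-; rest ⊤}
  B4:  IN={a:-; rest ⊤}  OUT={a:0, c:0, e:-; rest ⊤}
  B5:  IN=(all ⊤)  OUT={b:+; rest ⊤}
  B6:  IN={b:+; rest ⊤}  OUT={b:+; rest ⊤}
  B7:  IN={b:+; rest ⊤}  OUT={b:+, c:-; rest ⊤}
  B8:  IN={b:+, c:-; rest ⊤}  OUT={b:+, c:+, e:+; rest ⊤}
  B9:  IN={b:+, c:+, e:+; rest ⊤}  OUT={b:+, e:+; rest ⊤}

Merge at B4: IN[B4] = OUT[B3] = {a: -, b: ⊤, c: ⊤, d: ⊤, e: ⊤, f: ⊤}
Applying B4's transfer function to that IN value gives OUT[B4] (row B4 above).

Answer: {a: 0, b: ⊤, c: 0, d: ⊤, e: -, f: ⊤}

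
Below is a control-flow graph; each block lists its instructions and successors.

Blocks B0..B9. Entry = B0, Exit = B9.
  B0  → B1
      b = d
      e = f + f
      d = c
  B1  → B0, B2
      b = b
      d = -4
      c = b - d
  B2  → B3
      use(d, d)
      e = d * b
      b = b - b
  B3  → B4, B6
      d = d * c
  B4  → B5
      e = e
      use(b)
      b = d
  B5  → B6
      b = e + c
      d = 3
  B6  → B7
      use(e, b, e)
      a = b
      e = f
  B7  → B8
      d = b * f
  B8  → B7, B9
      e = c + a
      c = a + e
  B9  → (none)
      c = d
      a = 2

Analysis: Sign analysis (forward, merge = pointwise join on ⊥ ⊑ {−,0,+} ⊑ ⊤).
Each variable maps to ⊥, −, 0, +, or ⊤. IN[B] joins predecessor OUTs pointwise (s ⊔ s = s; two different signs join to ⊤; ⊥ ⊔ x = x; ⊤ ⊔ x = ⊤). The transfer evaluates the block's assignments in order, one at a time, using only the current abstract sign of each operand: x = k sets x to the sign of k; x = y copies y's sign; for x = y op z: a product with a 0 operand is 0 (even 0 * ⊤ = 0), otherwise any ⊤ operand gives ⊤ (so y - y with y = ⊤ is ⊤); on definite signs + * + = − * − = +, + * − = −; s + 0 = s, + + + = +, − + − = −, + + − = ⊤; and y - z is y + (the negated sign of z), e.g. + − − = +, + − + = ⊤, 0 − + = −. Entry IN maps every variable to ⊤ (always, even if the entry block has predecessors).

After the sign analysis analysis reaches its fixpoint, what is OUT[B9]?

Per-block solution:
  B0:  IN=(all ⊤)  OUT=(all ⊤)
  B1:  IN=(all ⊤)  OUT={d:-; rest ⊤}
  B2:  IN={d:-; rest ⊤}  OUT={d:-; rest ⊤}
  B3:  IN={d:-; rest ⊤}  OUT=(all ⊤)
  B4:  IN=(all ⊤)  OUT=(all ⊤)
  B5:  IN=(all ⊤)  OUT={d:+; rest ⊤}
  B6:  IN=(all ⊤)  OUT=(all ⊤)
  B7:  IN=(all ⊤)  OUT=(all ⊤)
  B8:  IN=(all ⊤)  OUT=(all ⊤)
  B9:  IN=(all ⊤)  OUT={a:+; rest ⊤}

Merge at B9: IN[B9] = OUT[B8] = {a: ⊤, b: ⊤, c: ⊤, d: ⊤, e: ⊤, f: ⊤}
Applying B9's transfer function to that IN value gives OUT[B9] (row B9 above).

Answer: {a: +, b: ⊤, c: ⊤, d: ⊤, e: ⊤, f: ⊤}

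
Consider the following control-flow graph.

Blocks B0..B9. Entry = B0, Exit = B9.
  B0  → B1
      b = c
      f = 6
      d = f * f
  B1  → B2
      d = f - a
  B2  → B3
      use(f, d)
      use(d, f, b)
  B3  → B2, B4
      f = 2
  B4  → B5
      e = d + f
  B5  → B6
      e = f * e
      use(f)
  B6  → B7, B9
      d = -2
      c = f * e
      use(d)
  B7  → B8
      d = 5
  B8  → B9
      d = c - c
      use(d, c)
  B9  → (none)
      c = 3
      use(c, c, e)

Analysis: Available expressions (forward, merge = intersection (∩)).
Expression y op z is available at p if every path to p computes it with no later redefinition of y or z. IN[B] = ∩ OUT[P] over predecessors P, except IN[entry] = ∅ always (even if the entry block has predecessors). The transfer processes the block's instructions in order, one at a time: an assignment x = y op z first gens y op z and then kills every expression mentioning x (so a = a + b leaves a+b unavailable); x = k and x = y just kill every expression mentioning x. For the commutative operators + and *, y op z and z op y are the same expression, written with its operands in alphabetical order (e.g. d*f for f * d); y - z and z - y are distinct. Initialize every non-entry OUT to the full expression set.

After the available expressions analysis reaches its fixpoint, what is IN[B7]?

Converged values:
  B0:   IN={}   OUT={f*f}
  B1:   IN={f*f}   OUT={f*f, f-a}
  B2:   IN={}   OUT={}
  B3:   IN={}   OUT={}
  B4:   IN={}   OUT={d+f}
  B5:   IN={d+f}   OUT={d+f}
  B6:   IN={d+f}   OUT={e*f}
  B7:   IN={e*f}   OUT={e*f}
  B8:   IN={e*f}   OUT={c-c, e*f}
  B9:   IN={e*f}   OUT={e*f}

Merge at B7: IN[B7] = OUT[B6] = {e*f}

Answer: {e*f}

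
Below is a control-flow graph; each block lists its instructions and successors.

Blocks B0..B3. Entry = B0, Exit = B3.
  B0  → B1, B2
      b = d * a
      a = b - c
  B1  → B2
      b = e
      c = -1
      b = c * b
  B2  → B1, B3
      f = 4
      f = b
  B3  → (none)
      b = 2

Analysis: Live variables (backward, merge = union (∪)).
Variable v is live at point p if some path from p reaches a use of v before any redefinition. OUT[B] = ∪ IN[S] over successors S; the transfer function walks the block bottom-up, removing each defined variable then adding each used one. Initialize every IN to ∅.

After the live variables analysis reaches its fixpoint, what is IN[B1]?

Answer: {e}

Working:
Per-block solution:
  B0:  IN={a, c, d, e}  OUT={b, e}
  B1:  IN={e}  OUT={b, e}
  B2:  IN={b, e}  OUT={e}
  B3:  IN={}  OUT={}

Merge at B1: OUT[B1] = IN[B2] = {b, e}
Applying B1's transfer function to that OUT value gives IN[B1] (row B1 above).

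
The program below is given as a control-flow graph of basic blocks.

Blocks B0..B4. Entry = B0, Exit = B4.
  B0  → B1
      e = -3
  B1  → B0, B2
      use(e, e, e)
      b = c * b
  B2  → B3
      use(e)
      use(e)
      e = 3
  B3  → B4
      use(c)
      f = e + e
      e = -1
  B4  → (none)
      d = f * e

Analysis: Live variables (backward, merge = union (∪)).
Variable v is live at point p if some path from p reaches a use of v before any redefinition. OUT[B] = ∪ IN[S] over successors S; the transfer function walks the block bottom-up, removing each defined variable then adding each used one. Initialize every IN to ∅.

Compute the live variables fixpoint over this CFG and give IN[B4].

Answer: {e, f}

Trace:
Converged values:
  B0:   IN={b, c}   OUT={b, c, e}
  B1:   IN={b, c, e}   OUT={b, c, e}
  B2:   IN={c, e}   OUT={c, e}
  B3:   IN={c, e}   OUT={e, f}
  B4:   IN={e, f}   OUT={}

B4 is the boundary node: OUT[B4] = {}
Applying B4's transfer function to that OUT value gives IN[B4] (row B4 above).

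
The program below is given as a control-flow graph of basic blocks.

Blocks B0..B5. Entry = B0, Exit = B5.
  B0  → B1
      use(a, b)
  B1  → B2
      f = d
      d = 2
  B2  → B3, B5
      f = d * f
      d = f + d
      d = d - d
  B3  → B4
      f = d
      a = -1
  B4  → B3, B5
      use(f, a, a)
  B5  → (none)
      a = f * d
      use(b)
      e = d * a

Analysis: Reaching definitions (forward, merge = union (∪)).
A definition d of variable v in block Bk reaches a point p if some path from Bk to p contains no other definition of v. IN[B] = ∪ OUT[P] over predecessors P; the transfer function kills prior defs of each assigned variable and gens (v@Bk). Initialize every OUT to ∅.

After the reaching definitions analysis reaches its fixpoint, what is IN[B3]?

Fixpoint table:
  B0:  IN={}  OUT={}
  B1:  IN={}  OUT={d@B1, f@B1}
  B2:  IN={d@B1, f@B1}  OUT={d@B2, f@B2}
  B3:  IN={a@B3, d@B2, f@B2, f@B3}  OUT={a@B3, d@B2, f@B3}
  B4:  IN={a@B3, d@B2, f@B3}  OUT={a@B3, d@B2, f@B3}
  B5:  IN={a@B3, d@B2, f@B2, f@B3}  OUT={a@B5, d@B2, e@B5, f@B2, f@B3}

Merge at B3: IN[B3] = OUT[B2] ⊔ OUT[B4] = {a@B3, d@B2, f@B2, f@B3}

Answer: {a@B3, d@B2, f@B2, f@B3}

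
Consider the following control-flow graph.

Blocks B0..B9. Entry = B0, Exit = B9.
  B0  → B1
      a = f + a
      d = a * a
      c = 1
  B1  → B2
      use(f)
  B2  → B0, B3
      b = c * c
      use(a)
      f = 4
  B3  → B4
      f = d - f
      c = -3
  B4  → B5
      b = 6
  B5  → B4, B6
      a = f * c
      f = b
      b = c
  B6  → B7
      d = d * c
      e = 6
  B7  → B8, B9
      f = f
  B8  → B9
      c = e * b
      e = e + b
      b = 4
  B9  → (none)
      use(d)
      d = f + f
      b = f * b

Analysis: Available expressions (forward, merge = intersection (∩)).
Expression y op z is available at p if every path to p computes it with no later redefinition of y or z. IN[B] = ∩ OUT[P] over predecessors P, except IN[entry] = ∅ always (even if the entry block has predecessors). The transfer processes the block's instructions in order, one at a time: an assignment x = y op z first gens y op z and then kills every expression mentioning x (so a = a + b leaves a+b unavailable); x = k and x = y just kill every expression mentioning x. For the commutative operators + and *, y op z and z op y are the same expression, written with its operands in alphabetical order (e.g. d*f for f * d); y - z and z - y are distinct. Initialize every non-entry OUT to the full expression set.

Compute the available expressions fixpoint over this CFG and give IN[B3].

Answer: {a*a, c*c}

Derivation:
Fixpoint table:
  B0:   IN={}   OUT={a*a}
  B1:   IN={a*a}   OUT={a*a}
  B2:   IN={a*a}   OUT={a*a, c*c}
  B3:   IN={a*a, c*c}   OUT={a*a}
  B4:   IN={}   OUT={}
  B5:   IN={}   OUT={}
  B6:   IN={}   OUT={}
  B7:   IN={}   OUT={}
  B8:   IN={}   OUT={}
  B9:   IN={}   OUT={f+f}

Merge at B3: IN[B3] = OUT[B2] = {a*a, c*c}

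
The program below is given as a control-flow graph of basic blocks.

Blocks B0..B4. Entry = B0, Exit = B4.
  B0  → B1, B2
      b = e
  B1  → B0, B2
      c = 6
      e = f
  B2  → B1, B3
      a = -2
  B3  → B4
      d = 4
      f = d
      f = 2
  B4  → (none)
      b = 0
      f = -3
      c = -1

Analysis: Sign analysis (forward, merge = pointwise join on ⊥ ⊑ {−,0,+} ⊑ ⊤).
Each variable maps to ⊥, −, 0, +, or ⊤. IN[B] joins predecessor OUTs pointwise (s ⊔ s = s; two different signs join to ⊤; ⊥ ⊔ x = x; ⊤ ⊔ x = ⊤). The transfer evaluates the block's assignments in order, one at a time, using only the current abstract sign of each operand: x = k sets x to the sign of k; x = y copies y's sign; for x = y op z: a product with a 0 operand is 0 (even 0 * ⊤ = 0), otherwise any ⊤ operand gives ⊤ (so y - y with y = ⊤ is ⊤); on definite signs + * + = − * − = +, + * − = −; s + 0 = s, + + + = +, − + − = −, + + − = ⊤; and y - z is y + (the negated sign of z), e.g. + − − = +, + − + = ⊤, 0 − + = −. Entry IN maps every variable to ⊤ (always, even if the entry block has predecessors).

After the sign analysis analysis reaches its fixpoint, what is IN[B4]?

Answer: {a: -, b: ⊤, c: ⊤, d: +, e: ⊤, f: +}

Working:
Fixpoint table:
  B0: | IN=(all ⊤) | OUT=(all ⊤)
  B1: | IN=(all ⊤) | OUT={c:+; rest ⊤}
  B2: | IN=(all ⊤) | OUT={a:-; rest ⊤}
  B3: | IN={a:-; rest ⊤} | OUT={a:-, d:+, f:+; rest ⊤}
  B4: | IN={a:-, d:+, f:+; rest ⊤} | OUT={a:-, b:0, c:-, d:+, f:-; rest ⊤}

Merge at B4: IN[B4] = OUT[B3] = {a: -, b: ⊤, c: ⊤, d: +, e: ⊤, f: +}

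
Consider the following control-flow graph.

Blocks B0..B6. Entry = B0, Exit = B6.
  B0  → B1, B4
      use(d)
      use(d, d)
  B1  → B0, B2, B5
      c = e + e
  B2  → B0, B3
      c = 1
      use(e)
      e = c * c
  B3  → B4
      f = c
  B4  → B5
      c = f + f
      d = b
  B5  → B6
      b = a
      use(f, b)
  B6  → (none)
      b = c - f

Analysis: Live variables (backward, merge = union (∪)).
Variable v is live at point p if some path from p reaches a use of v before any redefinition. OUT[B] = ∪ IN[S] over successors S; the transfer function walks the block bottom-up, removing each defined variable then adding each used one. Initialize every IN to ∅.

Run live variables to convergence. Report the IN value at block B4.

Per-block solution:
  B0:  IN={a, b, d, e, f}  OUT={a, b, d, e, f}
  B1:  IN={a, b, d, e, f}  OUT={a, b, c, d, e, f}
  B2:  IN={a, b, d, e, f}  OUT={a, b, c, d, e, f}
  B3:  IN={a, b, c}  OUT={a, b, f}
  B4:  IN={a, b, f}  OUT={a, c, f}
  B5:  IN={a, c, f}  OUT={c, f}
  B6:  IN={c, f}  OUT={}

Merge at B4: OUT[B4] = IN[B5] = {a, c, f}
Applying B4's transfer function to that OUT value gives IN[B4] (row B4 above).

Answer: {a, b, f}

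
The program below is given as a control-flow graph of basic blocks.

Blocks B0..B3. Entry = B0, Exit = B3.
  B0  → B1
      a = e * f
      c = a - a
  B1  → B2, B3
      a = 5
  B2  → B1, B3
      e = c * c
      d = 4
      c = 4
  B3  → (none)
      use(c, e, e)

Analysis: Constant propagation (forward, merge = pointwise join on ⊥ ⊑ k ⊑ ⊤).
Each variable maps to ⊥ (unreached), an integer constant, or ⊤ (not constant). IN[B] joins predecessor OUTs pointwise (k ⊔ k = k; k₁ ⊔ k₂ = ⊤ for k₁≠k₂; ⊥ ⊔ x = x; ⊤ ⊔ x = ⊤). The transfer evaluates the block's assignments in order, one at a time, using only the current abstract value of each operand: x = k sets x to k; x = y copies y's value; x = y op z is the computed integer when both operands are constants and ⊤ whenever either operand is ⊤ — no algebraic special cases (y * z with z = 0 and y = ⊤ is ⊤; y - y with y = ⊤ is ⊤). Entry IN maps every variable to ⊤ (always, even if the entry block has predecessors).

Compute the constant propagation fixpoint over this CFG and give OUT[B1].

Converged values:
  B0:  IN=(all ⊤)  OUT=(all ⊤)
  B1:  IN=(all ⊤)  OUT={a:5; rest ⊤}
  B2:  IN={a:5; rest ⊤}  OUT={a:5, c:4, d:4; rest ⊤}
  B3:  IN={a:5; rest ⊤}  OUT={a:5; rest ⊤}

Merge at B1: IN[B1] = OUT[B0] ⊔ OUT[B2] = {a: ⊤, b: ⊤, c: ⊤, d: ⊤, e: ⊤, f: ⊤}
Applying B1's transfer function to that IN value gives OUT[B1] (row B1 above).

Answer: {a: 5, b: ⊤, c: ⊤, d: ⊤, e: ⊤, f: ⊤}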